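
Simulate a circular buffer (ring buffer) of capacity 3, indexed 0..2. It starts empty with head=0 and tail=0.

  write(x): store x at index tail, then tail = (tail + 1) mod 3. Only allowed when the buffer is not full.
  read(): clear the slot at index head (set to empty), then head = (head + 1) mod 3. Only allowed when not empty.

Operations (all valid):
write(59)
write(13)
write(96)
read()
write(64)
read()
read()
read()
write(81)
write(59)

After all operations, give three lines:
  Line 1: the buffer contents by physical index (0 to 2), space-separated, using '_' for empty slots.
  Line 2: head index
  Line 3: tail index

write(59): buf=[59 _ _], head=0, tail=1, size=1
write(13): buf=[59 13 _], head=0, tail=2, size=2
write(96): buf=[59 13 96], head=0, tail=0, size=3
read(): buf=[_ 13 96], head=1, tail=0, size=2
write(64): buf=[64 13 96], head=1, tail=1, size=3
read(): buf=[64 _ 96], head=2, tail=1, size=2
read(): buf=[64 _ _], head=0, tail=1, size=1
read(): buf=[_ _ _], head=1, tail=1, size=0
write(81): buf=[_ 81 _], head=1, tail=2, size=1
write(59): buf=[_ 81 59], head=1, tail=0, size=2

Answer: _ 81 59
1
0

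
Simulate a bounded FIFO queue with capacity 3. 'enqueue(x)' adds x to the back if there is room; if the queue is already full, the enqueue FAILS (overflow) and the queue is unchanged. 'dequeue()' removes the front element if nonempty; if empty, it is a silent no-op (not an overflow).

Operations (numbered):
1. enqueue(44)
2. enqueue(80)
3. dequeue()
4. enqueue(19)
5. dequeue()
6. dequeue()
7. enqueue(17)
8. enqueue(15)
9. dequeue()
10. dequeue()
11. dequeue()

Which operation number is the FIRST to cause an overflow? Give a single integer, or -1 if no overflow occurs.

1. enqueue(44): size=1
2. enqueue(80): size=2
3. dequeue(): size=1
4. enqueue(19): size=2
5. dequeue(): size=1
6. dequeue(): size=0
7. enqueue(17): size=1
8. enqueue(15): size=2
9. dequeue(): size=1
10. dequeue(): size=0
11. dequeue(): empty, no-op, size=0

Answer: -1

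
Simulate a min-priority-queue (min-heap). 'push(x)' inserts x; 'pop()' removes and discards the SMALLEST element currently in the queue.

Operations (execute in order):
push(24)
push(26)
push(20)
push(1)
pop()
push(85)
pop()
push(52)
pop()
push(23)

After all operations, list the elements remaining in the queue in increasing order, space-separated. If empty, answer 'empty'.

push(24): heap contents = [24]
push(26): heap contents = [24, 26]
push(20): heap contents = [20, 24, 26]
push(1): heap contents = [1, 20, 24, 26]
pop() → 1: heap contents = [20, 24, 26]
push(85): heap contents = [20, 24, 26, 85]
pop() → 20: heap contents = [24, 26, 85]
push(52): heap contents = [24, 26, 52, 85]
pop() → 24: heap contents = [26, 52, 85]
push(23): heap contents = [23, 26, 52, 85]

Answer: 23 26 52 85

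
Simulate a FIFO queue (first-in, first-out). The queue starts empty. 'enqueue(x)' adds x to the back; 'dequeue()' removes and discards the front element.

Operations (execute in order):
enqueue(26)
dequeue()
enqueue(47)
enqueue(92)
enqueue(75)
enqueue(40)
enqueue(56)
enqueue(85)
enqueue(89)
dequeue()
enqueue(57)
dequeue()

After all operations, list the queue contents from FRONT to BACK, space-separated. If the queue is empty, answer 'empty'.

enqueue(26): [26]
dequeue(): []
enqueue(47): [47]
enqueue(92): [47, 92]
enqueue(75): [47, 92, 75]
enqueue(40): [47, 92, 75, 40]
enqueue(56): [47, 92, 75, 40, 56]
enqueue(85): [47, 92, 75, 40, 56, 85]
enqueue(89): [47, 92, 75, 40, 56, 85, 89]
dequeue(): [92, 75, 40, 56, 85, 89]
enqueue(57): [92, 75, 40, 56, 85, 89, 57]
dequeue(): [75, 40, 56, 85, 89, 57]

Answer: 75 40 56 85 89 57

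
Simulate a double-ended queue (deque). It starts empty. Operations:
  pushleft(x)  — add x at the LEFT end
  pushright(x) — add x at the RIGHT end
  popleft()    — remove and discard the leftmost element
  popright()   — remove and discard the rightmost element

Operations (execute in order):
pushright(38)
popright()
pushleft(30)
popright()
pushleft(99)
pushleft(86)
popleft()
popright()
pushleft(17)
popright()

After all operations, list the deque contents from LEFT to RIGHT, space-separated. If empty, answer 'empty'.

pushright(38): [38]
popright(): []
pushleft(30): [30]
popright(): []
pushleft(99): [99]
pushleft(86): [86, 99]
popleft(): [99]
popright(): []
pushleft(17): [17]
popright(): []

Answer: empty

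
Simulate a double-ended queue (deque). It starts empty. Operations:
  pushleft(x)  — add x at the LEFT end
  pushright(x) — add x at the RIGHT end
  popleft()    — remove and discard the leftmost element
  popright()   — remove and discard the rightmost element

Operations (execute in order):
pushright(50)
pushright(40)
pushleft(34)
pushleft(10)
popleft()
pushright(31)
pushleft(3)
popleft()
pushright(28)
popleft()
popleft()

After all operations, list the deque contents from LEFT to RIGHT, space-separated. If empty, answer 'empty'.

pushright(50): [50]
pushright(40): [50, 40]
pushleft(34): [34, 50, 40]
pushleft(10): [10, 34, 50, 40]
popleft(): [34, 50, 40]
pushright(31): [34, 50, 40, 31]
pushleft(3): [3, 34, 50, 40, 31]
popleft(): [34, 50, 40, 31]
pushright(28): [34, 50, 40, 31, 28]
popleft(): [50, 40, 31, 28]
popleft(): [40, 31, 28]

Answer: 40 31 28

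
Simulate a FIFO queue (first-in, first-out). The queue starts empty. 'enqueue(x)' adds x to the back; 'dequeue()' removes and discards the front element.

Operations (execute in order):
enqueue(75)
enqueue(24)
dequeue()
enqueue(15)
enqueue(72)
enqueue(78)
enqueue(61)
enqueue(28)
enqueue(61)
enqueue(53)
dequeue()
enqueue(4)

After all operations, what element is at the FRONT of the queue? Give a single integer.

Answer: 15

Derivation:
enqueue(75): queue = [75]
enqueue(24): queue = [75, 24]
dequeue(): queue = [24]
enqueue(15): queue = [24, 15]
enqueue(72): queue = [24, 15, 72]
enqueue(78): queue = [24, 15, 72, 78]
enqueue(61): queue = [24, 15, 72, 78, 61]
enqueue(28): queue = [24, 15, 72, 78, 61, 28]
enqueue(61): queue = [24, 15, 72, 78, 61, 28, 61]
enqueue(53): queue = [24, 15, 72, 78, 61, 28, 61, 53]
dequeue(): queue = [15, 72, 78, 61, 28, 61, 53]
enqueue(4): queue = [15, 72, 78, 61, 28, 61, 53, 4]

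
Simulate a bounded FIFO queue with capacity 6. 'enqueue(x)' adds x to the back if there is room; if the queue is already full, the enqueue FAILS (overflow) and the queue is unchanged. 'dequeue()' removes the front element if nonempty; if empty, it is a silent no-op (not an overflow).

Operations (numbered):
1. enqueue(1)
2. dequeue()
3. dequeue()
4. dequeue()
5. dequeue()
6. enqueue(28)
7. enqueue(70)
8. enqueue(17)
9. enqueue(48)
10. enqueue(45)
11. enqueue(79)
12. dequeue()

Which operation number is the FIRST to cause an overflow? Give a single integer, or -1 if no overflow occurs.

1. enqueue(1): size=1
2. dequeue(): size=0
3. dequeue(): empty, no-op, size=0
4. dequeue(): empty, no-op, size=0
5. dequeue(): empty, no-op, size=0
6. enqueue(28): size=1
7. enqueue(70): size=2
8. enqueue(17): size=3
9. enqueue(48): size=4
10. enqueue(45): size=5
11. enqueue(79): size=6
12. dequeue(): size=5

Answer: -1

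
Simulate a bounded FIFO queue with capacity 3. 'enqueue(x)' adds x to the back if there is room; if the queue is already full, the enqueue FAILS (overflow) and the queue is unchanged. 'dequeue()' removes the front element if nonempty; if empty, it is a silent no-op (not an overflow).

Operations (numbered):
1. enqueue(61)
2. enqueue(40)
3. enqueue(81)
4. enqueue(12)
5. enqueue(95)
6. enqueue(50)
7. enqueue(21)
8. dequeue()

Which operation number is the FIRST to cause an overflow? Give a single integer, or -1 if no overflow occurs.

Answer: 4

Derivation:
1. enqueue(61): size=1
2. enqueue(40): size=2
3. enqueue(81): size=3
4. enqueue(12): size=3=cap → OVERFLOW (fail)
5. enqueue(95): size=3=cap → OVERFLOW (fail)
6. enqueue(50): size=3=cap → OVERFLOW (fail)
7. enqueue(21): size=3=cap → OVERFLOW (fail)
8. dequeue(): size=2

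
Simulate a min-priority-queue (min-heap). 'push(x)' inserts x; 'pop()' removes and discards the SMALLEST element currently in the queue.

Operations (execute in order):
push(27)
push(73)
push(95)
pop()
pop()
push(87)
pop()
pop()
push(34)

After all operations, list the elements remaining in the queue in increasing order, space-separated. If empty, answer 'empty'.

Answer: 34

Derivation:
push(27): heap contents = [27]
push(73): heap contents = [27, 73]
push(95): heap contents = [27, 73, 95]
pop() → 27: heap contents = [73, 95]
pop() → 73: heap contents = [95]
push(87): heap contents = [87, 95]
pop() → 87: heap contents = [95]
pop() → 95: heap contents = []
push(34): heap contents = [34]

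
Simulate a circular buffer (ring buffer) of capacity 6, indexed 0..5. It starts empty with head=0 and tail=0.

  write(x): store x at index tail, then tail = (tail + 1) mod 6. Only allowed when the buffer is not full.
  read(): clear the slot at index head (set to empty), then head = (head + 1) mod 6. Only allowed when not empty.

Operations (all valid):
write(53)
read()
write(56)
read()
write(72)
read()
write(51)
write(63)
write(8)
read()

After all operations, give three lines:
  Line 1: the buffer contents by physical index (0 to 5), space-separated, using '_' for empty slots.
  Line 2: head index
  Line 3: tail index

Answer: _ _ _ _ 63 8
4
0

Derivation:
write(53): buf=[53 _ _ _ _ _], head=0, tail=1, size=1
read(): buf=[_ _ _ _ _ _], head=1, tail=1, size=0
write(56): buf=[_ 56 _ _ _ _], head=1, tail=2, size=1
read(): buf=[_ _ _ _ _ _], head=2, tail=2, size=0
write(72): buf=[_ _ 72 _ _ _], head=2, tail=3, size=1
read(): buf=[_ _ _ _ _ _], head=3, tail=3, size=0
write(51): buf=[_ _ _ 51 _ _], head=3, tail=4, size=1
write(63): buf=[_ _ _ 51 63 _], head=3, tail=5, size=2
write(8): buf=[_ _ _ 51 63 8], head=3, tail=0, size=3
read(): buf=[_ _ _ _ 63 8], head=4, tail=0, size=2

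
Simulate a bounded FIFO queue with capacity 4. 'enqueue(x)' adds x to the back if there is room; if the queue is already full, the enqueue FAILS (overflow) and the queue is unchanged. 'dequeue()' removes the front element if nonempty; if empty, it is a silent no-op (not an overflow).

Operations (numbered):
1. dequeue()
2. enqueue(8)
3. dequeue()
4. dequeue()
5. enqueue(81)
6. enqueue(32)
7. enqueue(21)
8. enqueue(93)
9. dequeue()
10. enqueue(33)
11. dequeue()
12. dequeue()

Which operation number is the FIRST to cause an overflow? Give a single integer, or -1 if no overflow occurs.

Answer: -1

Derivation:
1. dequeue(): empty, no-op, size=0
2. enqueue(8): size=1
3. dequeue(): size=0
4. dequeue(): empty, no-op, size=0
5. enqueue(81): size=1
6. enqueue(32): size=2
7. enqueue(21): size=3
8. enqueue(93): size=4
9. dequeue(): size=3
10. enqueue(33): size=4
11. dequeue(): size=3
12. dequeue(): size=2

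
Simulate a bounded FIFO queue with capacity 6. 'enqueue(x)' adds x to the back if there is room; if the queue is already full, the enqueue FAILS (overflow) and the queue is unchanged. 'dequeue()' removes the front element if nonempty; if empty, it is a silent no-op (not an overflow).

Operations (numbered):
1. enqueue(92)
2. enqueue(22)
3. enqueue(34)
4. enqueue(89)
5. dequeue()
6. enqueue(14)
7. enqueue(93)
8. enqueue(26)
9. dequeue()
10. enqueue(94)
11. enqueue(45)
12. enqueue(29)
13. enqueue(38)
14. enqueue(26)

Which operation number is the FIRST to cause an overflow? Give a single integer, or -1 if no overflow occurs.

1. enqueue(92): size=1
2. enqueue(22): size=2
3. enqueue(34): size=3
4. enqueue(89): size=4
5. dequeue(): size=3
6. enqueue(14): size=4
7. enqueue(93): size=5
8. enqueue(26): size=6
9. dequeue(): size=5
10. enqueue(94): size=6
11. enqueue(45): size=6=cap → OVERFLOW (fail)
12. enqueue(29): size=6=cap → OVERFLOW (fail)
13. enqueue(38): size=6=cap → OVERFLOW (fail)
14. enqueue(26): size=6=cap → OVERFLOW (fail)

Answer: 11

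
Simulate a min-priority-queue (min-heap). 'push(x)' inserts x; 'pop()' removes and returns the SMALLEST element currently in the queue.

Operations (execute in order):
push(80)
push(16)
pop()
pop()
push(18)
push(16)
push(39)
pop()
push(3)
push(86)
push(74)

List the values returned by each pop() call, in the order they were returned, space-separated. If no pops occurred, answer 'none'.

push(80): heap contents = [80]
push(16): heap contents = [16, 80]
pop() → 16: heap contents = [80]
pop() → 80: heap contents = []
push(18): heap contents = [18]
push(16): heap contents = [16, 18]
push(39): heap contents = [16, 18, 39]
pop() → 16: heap contents = [18, 39]
push(3): heap contents = [3, 18, 39]
push(86): heap contents = [3, 18, 39, 86]
push(74): heap contents = [3, 18, 39, 74, 86]

Answer: 16 80 16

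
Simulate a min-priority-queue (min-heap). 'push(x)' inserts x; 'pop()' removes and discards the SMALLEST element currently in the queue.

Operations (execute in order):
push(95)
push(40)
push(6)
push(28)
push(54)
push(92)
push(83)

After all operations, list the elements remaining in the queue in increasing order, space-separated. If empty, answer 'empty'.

Answer: 6 28 40 54 83 92 95

Derivation:
push(95): heap contents = [95]
push(40): heap contents = [40, 95]
push(6): heap contents = [6, 40, 95]
push(28): heap contents = [6, 28, 40, 95]
push(54): heap contents = [6, 28, 40, 54, 95]
push(92): heap contents = [6, 28, 40, 54, 92, 95]
push(83): heap contents = [6, 28, 40, 54, 83, 92, 95]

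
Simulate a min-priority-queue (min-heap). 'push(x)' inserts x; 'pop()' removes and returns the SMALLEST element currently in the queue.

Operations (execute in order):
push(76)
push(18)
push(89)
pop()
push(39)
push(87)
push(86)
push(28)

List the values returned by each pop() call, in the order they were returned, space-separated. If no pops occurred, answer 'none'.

Answer: 18

Derivation:
push(76): heap contents = [76]
push(18): heap contents = [18, 76]
push(89): heap contents = [18, 76, 89]
pop() → 18: heap contents = [76, 89]
push(39): heap contents = [39, 76, 89]
push(87): heap contents = [39, 76, 87, 89]
push(86): heap contents = [39, 76, 86, 87, 89]
push(28): heap contents = [28, 39, 76, 86, 87, 89]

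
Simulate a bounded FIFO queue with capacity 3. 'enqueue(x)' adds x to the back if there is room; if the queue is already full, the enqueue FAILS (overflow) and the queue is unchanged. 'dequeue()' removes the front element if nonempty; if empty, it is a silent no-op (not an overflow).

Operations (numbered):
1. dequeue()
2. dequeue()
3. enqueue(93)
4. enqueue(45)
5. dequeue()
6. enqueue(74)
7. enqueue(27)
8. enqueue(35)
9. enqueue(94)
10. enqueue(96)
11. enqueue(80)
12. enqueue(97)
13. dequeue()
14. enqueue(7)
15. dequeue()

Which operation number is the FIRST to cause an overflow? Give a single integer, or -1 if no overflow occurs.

Answer: 8

Derivation:
1. dequeue(): empty, no-op, size=0
2. dequeue(): empty, no-op, size=0
3. enqueue(93): size=1
4. enqueue(45): size=2
5. dequeue(): size=1
6. enqueue(74): size=2
7. enqueue(27): size=3
8. enqueue(35): size=3=cap → OVERFLOW (fail)
9. enqueue(94): size=3=cap → OVERFLOW (fail)
10. enqueue(96): size=3=cap → OVERFLOW (fail)
11. enqueue(80): size=3=cap → OVERFLOW (fail)
12. enqueue(97): size=3=cap → OVERFLOW (fail)
13. dequeue(): size=2
14. enqueue(7): size=3
15. dequeue(): size=2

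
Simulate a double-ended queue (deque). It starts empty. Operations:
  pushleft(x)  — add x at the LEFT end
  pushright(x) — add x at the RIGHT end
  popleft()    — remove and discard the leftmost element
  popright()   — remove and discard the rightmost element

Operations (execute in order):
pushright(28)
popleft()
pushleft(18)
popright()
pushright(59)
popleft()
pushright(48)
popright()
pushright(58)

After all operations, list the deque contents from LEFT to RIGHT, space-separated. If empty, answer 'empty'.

Answer: 58

Derivation:
pushright(28): [28]
popleft(): []
pushleft(18): [18]
popright(): []
pushright(59): [59]
popleft(): []
pushright(48): [48]
popright(): []
pushright(58): [58]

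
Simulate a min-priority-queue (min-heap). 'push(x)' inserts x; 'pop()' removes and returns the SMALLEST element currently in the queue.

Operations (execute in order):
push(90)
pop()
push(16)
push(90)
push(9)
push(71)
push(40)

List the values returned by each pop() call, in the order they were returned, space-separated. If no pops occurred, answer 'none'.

push(90): heap contents = [90]
pop() → 90: heap contents = []
push(16): heap contents = [16]
push(90): heap contents = [16, 90]
push(9): heap contents = [9, 16, 90]
push(71): heap contents = [9, 16, 71, 90]
push(40): heap contents = [9, 16, 40, 71, 90]

Answer: 90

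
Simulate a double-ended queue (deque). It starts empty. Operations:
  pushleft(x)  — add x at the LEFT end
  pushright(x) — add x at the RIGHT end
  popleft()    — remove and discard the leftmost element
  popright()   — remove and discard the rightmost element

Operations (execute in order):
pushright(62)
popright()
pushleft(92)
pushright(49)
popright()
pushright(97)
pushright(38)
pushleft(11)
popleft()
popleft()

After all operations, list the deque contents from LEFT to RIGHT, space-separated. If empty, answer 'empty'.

pushright(62): [62]
popright(): []
pushleft(92): [92]
pushright(49): [92, 49]
popright(): [92]
pushright(97): [92, 97]
pushright(38): [92, 97, 38]
pushleft(11): [11, 92, 97, 38]
popleft(): [92, 97, 38]
popleft(): [97, 38]

Answer: 97 38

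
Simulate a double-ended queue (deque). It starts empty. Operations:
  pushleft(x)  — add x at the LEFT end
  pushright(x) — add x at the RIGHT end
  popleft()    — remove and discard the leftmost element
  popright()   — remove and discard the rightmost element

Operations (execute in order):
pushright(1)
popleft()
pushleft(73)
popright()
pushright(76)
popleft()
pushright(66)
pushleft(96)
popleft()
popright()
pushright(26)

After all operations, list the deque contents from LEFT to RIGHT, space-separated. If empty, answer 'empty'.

Answer: 26

Derivation:
pushright(1): [1]
popleft(): []
pushleft(73): [73]
popright(): []
pushright(76): [76]
popleft(): []
pushright(66): [66]
pushleft(96): [96, 66]
popleft(): [66]
popright(): []
pushright(26): [26]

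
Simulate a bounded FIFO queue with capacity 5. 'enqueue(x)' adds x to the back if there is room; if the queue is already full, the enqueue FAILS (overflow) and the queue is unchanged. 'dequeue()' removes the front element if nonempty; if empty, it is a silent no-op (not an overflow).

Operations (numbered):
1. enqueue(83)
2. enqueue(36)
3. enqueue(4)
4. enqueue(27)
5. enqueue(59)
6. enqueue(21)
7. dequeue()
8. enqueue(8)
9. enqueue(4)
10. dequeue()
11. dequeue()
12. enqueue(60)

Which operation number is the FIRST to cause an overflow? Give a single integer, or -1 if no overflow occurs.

1. enqueue(83): size=1
2. enqueue(36): size=2
3. enqueue(4): size=3
4. enqueue(27): size=4
5. enqueue(59): size=5
6. enqueue(21): size=5=cap → OVERFLOW (fail)
7. dequeue(): size=4
8. enqueue(8): size=5
9. enqueue(4): size=5=cap → OVERFLOW (fail)
10. dequeue(): size=4
11. dequeue(): size=3
12. enqueue(60): size=4

Answer: 6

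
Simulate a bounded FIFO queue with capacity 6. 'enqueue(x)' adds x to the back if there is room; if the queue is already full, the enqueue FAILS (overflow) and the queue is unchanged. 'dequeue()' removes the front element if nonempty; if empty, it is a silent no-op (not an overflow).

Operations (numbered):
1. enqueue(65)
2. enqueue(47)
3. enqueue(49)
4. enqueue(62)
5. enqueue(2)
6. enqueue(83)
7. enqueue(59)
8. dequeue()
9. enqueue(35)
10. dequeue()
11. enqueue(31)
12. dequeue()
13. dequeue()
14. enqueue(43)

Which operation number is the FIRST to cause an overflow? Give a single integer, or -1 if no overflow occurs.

Answer: 7

Derivation:
1. enqueue(65): size=1
2. enqueue(47): size=2
3. enqueue(49): size=3
4. enqueue(62): size=4
5. enqueue(2): size=5
6. enqueue(83): size=6
7. enqueue(59): size=6=cap → OVERFLOW (fail)
8. dequeue(): size=5
9. enqueue(35): size=6
10. dequeue(): size=5
11. enqueue(31): size=6
12. dequeue(): size=5
13. dequeue(): size=4
14. enqueue(43): size=5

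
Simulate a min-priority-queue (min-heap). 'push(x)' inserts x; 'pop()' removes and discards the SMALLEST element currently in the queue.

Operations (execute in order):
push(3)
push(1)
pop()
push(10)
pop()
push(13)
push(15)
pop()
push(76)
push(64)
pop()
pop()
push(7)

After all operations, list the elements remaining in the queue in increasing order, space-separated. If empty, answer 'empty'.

Answer: 7 64 76

Derivation:
push(3): heap contents = [3]
push(1): heap contents = [1, 3]
pop() → 1: heap contents = [3]
push(10): heap contents = [3, 10]
pop() → 3: heap contents = [10]
push(13): heap contents = [10, 13]
push(15): heap contents = [10, 13, 15]
pop() → 10: heap contents = [13, 15]
push(76): heap contents = [13, 15, 76]
push(64): heap contents = [13, 15, 64, 76]
pop() → 13: heap contents = [15, 64, 76]
pop() → 15: heap contents = [64, 76]
push(7): heap contents = [7, 64, 76]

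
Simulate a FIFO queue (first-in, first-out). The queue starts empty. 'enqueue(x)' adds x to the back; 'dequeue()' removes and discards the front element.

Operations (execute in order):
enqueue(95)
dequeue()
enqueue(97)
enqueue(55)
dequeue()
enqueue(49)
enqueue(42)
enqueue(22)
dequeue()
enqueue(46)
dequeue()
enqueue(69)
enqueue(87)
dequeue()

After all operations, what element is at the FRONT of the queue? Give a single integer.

enqueue(95): queue = [95]
dequeue(): queue = []
enqueue(97): queue = [97]
enqueue(55): queue = [97, 55]
dequeue(): queue = [55]
enqueue(49): queue = [55, 49]
enqueue(42): queue = [55, 49, 42]
enqueue(22): queue = [55, 49, 42, 22]
dequeue(): queue = [49, 42, 22]
enqueue(46): queue = [49, 42, 22, 46]
dequeue(): queue = [42, 22, 46]
enqueue(69): queue = [42, 22, 46, 69]
enqueue(87): queue = [42, 22, 46, 69, 87]
dequeue(): queue = [22, 46, 69, 87]

Answer: 22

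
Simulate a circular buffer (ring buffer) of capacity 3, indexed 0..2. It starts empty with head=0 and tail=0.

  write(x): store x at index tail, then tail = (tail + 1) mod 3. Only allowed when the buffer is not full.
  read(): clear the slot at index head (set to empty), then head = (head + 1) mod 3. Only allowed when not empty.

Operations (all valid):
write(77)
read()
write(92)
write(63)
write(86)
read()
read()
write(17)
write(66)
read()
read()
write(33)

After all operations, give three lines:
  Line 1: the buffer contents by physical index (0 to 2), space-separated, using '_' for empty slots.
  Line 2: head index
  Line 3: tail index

write(77): buf=[77 _ _], head=0, tail=1, size=1
read(): buf=[_ _ _], head=1, tail=1, size=0
write(92): buf=[_ 92 _], head=1, tail=2, size=1
write(63): buf=[_ 92 63], head=1, tail=0, size=2
write(86): buf=[86 92 63], head=1, tail=1, size=3
read(): buf=[86 _ 63], head=2, tail=1, size=2
read(): buf=[86 _ _], head=0, tail=1, size=1
write(17): buf=[86 17 _], head=0, tail=2, size=2
write(66): buf=[86 17 66], head=0, tail=0, size=3
read(): buf=[_ 17 66], head=1, tail=0, size=2
read(): buf=[_ _ 66], head=2, tail=0, size=1
write(33): buf=[33 _ 66], head=2, tail=1, size=2

Answer: 33 _ 66
2
1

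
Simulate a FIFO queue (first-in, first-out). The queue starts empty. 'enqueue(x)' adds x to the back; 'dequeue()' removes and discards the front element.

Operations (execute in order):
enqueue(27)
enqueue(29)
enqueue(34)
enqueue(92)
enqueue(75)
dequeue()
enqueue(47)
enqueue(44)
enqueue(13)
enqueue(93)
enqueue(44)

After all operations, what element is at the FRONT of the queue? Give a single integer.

Answer: 29

Derivation:
enqueue(27): queue = [27]
enqueue(29): queue = [27, 29]
enqueue(34): queue = [27, 29, 34]
enqueue(92): queue = [27, 29, 34, 92]
enqueue(75): queue = [27, 29, 34, 92, 75]
dequeue(): queue = [29, 34, 92, 75]
enqueue(47): queue = [29, 34, 92, 75, 47]
enqueue(44): queue = [29, 34, 92, 75, 47, 44]
enqueue(13): queue = [29, 34, 92, 75, 47, 44, 13]
enqueue(93): queue = [29, 34, 92, 75, 47, 44, 13, 93]
enqueue(44): queue = [29, 34, 92, 75, 47, 44, 13, 93, 44]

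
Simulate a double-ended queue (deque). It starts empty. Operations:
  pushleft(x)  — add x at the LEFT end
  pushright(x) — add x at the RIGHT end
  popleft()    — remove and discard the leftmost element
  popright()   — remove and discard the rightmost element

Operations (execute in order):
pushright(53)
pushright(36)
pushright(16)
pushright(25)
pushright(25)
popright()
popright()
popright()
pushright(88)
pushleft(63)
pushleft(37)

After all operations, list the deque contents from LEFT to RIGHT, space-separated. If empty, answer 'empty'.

Answer: 37 63 53 36 88

Derivation:
pushright(53): [53]
pushright(36): [53, 36]
pushright(16): [53, 36, 16]
pushright(25): [53, 36, 16, 25]
pushright(25): [53, 36, 16, 25, 25]
popright(): [53, 36, 16, 25]
popright(): [53, 36, 16]
popright(): [53, 36]
pushright(88): [53, 36, 88]
pushleft(63): [63, 53, 36, 88]
pushleft(37): [37, 63, 53, 36, 88]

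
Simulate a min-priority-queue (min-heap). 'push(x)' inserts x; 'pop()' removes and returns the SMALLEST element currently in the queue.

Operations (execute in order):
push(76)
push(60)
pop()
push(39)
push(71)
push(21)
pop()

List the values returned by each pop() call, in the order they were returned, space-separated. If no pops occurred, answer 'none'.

Answer: 60 21

Derivation:
push(76): heap contents = [76]
push(60): heap contents = [60, 76]
pop() → 60: heap contents = [76]
push(39): heap contents = [39, 76]
push(71): heap contents = [39, 71, 76]
push(21): heap contents = [21, 39, 71, 76]
pop() → 21: heap contents = [39, 71, 76]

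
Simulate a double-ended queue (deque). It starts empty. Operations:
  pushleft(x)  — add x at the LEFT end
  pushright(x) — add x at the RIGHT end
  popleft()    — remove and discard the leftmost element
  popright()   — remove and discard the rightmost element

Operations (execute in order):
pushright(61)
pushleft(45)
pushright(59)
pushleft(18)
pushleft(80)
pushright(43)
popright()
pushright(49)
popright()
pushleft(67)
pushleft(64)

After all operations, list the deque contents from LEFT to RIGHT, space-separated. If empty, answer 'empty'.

Answer: 64 67 80 18 45 61 59

Derivation:
pushright(61): [61]
pushleft(45): [45, 61]
pushright(59): [45, 61, 59]
pushleft(18): [18, 45, 61, 59]
pushleft(80): [80, 18, 45, 61, 59]
pushright(43): [80, 18, 45, 61, 59, 43]
popright(): [80, 18, 45, 61, 59]
pushright(49): [80, 18, 45, 61, 59, 49]
popright(): [80, 18, 45, 61, 59]
pushleft(67): [67, 80, 18, 45, 61, 59]
pushleft(64): [64, 67, 80, 18, 45, 61, 59]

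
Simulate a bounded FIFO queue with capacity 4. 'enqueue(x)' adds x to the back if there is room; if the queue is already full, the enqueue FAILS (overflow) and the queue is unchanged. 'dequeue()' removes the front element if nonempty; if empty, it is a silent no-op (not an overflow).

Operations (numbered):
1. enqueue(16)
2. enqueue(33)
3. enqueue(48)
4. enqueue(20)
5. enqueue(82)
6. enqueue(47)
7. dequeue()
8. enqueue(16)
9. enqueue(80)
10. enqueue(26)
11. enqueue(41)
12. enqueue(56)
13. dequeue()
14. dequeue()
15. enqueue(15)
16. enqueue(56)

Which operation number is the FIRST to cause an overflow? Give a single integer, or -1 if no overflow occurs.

Answer: 5

Derivation:
1. enqueue(16): size=1
2. enqueue(33): size=2
3. enqueue(48): size=3
4. enqueue(20): size=4
5. enqueue(82): size=4=cap → OVERFLOW (fail)
6. enqueue(47): size=4=cap → OVERFLOW (fail)
7. dequeue(): size=3
8. enqueue(16): size=4
9. enqueue(80): size=4=cap → OVERFLOW (fail)
10. enqueue(26): size=4=cap → OVERFLOW (fail)
11. enqueue(41): size=4=cap → OVERFLOW (fail)
12. enqueue(56): size=4=cap → OVERFLOW (fail)
13. dequeue(): size=3
14. dequeue(): size=2
15. enqueue(15): size=3
16. enqueue(56): size=4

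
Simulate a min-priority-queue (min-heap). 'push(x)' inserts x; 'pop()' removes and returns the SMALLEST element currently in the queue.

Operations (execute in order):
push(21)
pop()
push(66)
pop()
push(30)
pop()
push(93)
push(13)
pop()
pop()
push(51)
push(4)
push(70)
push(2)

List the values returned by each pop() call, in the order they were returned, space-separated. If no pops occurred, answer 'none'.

Answer: 21 66 30 13 93

Derivation:
push(21): heap contents = [21]
pop() → 21: heap contents = []
push(66): heap contents = [66]
pop() → 66: heap contents = []
push(30): heap contents = [30]
pop() → 30: heap contents = []
push(93): heap contents = [93]
push(13): heap contents = [13, 93]
pop() → 13: heap contents = [93]
pop() → 93: heap contents = []
push(51): heap contents = [51]
push(4): heap contents = [4, 51]
push(70): heap contents = [4, 51, 70]
push(2): heap contents = [2, 4, 51, 70]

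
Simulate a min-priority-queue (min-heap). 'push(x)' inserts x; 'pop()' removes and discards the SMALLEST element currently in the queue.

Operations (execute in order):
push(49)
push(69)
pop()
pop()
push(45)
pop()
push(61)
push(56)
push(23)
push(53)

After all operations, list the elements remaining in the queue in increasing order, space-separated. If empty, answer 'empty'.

push(49): heap contents = [49]
push(69): heap contents = [49, 69]
pop() → 49: heap contents = [69]
pop() → 69: heap contents = []
push(45): heap contents = [45]
pop() → 45: heap contents = []
push(61): heap contents = [61]
push(56): heap contents = [56, 61]
push(23): heap contents = [23, 56, 61]
push(53): heap contents = [23, 53, 56, 61]

Answer: 23 53 56 61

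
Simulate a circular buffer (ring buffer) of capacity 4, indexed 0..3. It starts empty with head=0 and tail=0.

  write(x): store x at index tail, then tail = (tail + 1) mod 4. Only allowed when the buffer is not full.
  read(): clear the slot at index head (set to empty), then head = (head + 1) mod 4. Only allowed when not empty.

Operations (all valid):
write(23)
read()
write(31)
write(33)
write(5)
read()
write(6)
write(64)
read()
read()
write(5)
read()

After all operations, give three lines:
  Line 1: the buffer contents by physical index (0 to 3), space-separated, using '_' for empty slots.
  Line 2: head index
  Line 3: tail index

write(23): buf=[23 _ _ _], head=0, tail=1, size=1
read(): buf=[_ _ _ _], head=1, tail=1, size=0
write(31): buf=[_ 31 _ _], head=1, tail=2, size=1
write(33): buf=[_ 31 33 _], head=1, tail=3, size=2
write(5): buf=[_ 31 33 5], head=1, tail=0, size=3
read(): buf=[_ _ 33 5], head=2, tail=0, size=2
write(6): buf=[6 _ 33 5], head=2, tail=1, size=3
write(64): buf=[6 64 33 5], head=2, tail=2, size=4
read(): buf=[6 64 _ 5], head=3, tail=2, size=3
read(): buf=[6 64 _ _], head=0, tail=2, size=2
write(5): buf=[6 64 5 _], head=0, tail=3, size=3
read(): buf=[_ 64 5 _], head=1, tail=3, size=2

Answer: _ 64 5 _
1
3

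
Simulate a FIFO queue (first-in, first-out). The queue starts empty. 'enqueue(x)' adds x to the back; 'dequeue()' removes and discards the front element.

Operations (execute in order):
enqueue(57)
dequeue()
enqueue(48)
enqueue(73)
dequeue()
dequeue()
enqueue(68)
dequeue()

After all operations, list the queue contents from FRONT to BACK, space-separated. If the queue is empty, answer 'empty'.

Answer: empty

Derivation:
enqueue(57): [57]
dequeue(): []
enqueue(48): [48]
enqueue(73): [48, 73]
dequeue(): [73]
dequeue(): []
enqueue(68): [68]
dequeue(): []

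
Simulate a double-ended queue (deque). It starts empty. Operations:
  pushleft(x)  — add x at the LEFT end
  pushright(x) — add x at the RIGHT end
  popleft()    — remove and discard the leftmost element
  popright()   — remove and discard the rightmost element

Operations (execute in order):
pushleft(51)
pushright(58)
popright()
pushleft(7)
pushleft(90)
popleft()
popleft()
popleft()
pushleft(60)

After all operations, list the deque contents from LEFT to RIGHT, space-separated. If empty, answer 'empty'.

pushleft(51): [51]
pushright(58): [51, 58]
popright(): [51]
pushleft(7): [7, 51]
pushleft(90): [90, 7, 51]
popleft(): [7, 51]
popleft(): [51]
popleft(): []
pushleft(60): [60]

Answer: 60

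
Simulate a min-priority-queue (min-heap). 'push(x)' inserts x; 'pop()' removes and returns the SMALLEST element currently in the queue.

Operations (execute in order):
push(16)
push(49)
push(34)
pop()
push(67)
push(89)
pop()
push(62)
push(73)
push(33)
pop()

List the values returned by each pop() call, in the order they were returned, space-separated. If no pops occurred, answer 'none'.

push(16): heap contents = [16]
push(49): heap contents = [16, 49]
push(34): heap contents = [16, 34, 49]
pop() → 16: heap contents = [34, 49]
push(67): heap contents = [34, 49, 67]
push(89): heap contents = [34, 49, 67, 89]
pop() → 34: heap contents = [49, 67, 89]
push(62): heap contents = [49, 62, 67, 89]
push(73): heap contents = [49, 62, 67, 73, 89]
push(33): heap contents = [33, 49, 62, 67, 73, 89]
pop() → 33: heap contents = [49, 62, 67, 73, 89]

Answer: 16 34 33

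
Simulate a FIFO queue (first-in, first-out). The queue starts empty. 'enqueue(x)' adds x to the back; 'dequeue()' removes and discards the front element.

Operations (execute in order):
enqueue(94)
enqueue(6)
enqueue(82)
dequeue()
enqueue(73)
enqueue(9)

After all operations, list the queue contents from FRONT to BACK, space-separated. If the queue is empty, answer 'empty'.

enqueue(94): [94]
enqueue(6): [94, 6]
enqueue(82): [94, 6, 82]
dequeue(): [6, 82]
enqueue(73): [6, 82, 73]
enqueue(9): [6, 82, 73, 9]

Answer: 6 82 73 9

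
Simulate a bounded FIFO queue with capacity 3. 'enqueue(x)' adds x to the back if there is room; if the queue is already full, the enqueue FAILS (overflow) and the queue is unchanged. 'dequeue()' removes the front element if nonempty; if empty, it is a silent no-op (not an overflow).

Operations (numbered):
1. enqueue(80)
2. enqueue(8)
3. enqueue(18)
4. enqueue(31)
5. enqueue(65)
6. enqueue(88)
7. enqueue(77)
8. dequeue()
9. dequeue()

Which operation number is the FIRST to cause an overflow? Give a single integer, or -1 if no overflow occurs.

1. enqueue(80): size=1
2. enqueue(8): size=2
3. enqueue(18): size=3
4. enqueue(31): size=3=cap → OVERFLOW (fail)
5. enqueue(65): size=3=cap → OVERFLOW (fail)
6. enqueue(88): size=3=cap → OVERFLOW (fail)
7. enqueue(77): size=3=cap → OVERFLOW (fail)
8. dequeue(): size=2
9. dequeue(): size=1

Answer: 4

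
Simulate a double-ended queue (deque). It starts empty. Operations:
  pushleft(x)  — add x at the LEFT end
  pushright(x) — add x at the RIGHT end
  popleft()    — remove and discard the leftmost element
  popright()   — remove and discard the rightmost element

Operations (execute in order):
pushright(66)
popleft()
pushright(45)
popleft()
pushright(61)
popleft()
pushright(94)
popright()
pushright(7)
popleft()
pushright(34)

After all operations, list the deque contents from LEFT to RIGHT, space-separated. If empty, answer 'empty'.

Answer: 34

Derivation:
pushright(66): [66]
popleft(): []
pushright(45): [45]
popleft(): []
pushright(61): [61]
popleft(): []
pushright(94): [94]
popright(): []
pushright(7): [7]
popleft(): []
pushright(34): [34]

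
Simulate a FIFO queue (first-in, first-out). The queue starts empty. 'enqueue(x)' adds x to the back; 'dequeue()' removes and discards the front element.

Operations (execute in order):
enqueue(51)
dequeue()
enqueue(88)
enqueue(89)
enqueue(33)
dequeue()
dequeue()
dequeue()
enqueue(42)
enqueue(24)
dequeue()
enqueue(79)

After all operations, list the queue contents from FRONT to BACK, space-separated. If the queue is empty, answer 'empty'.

Answer: 24 79

Derivation:
enqueue(51): [51]
dequeue(): []
enqueue(88): [88]
enqueue(89): [88, 89]
enqueue(33): [88, 89, 33]
dequeue(): [89, 33]
dequeue(): [33]
dequeue(): []
enqueue(42): [42]
enqueue(24): [42, 24]
dequeue(): [24]
enqueue(79): [24, 79]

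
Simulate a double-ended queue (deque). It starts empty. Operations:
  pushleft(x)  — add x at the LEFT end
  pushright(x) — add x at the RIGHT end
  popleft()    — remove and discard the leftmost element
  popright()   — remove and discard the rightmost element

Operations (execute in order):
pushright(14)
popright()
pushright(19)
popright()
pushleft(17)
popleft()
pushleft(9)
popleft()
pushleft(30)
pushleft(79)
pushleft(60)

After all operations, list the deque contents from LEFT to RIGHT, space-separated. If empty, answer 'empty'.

pushright(14): [14]
popright(): []
pushright(19): [19]
popright(): []
pushleft(17): [17]
popleft(): []
pushleft(9): [9]
popleft(): []
pushleft(30): [30]
pushleft(79): [79, 30]
pushleft(60): [60, 79, 30]

Answer: 60 79 30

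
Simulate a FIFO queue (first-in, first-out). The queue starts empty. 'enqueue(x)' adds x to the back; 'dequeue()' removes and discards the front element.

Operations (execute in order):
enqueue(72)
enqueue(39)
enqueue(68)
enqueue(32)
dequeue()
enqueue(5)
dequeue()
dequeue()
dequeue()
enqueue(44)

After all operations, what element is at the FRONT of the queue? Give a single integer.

enqueue(72): queue = [72]
enqueue(39): queue = [72, 39]
enqueue(68): queue = [72, 39, 68]
enqueue(32): queue = [72, 39, 68, 32]
dequeue(): queue = [39, 68, 32]
enqueue(5): queue = [39, 68, 32, 5]
dequeue(): queue = [68, 32, 5]
dequeue(): queue = [32, 5]
dequeue(): queue = [5]
enqueue(44): queue = [5, 44]

Answer: 5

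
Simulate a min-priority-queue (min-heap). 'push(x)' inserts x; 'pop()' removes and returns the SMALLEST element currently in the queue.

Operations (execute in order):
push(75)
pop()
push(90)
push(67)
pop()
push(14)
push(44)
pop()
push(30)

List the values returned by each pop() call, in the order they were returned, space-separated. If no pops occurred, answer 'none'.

push(75): heap contents = [75]
pop() → 75: heap contents = []
push(90): heap contents = [90]
push(67): heap contents = [67, 90]
pop() → 67: heap contents = [90]
push(14): heap contents = [14, 90]
push(44): heap contents = [14, 44, 90]
pop() → 14: heap contents = [44, 90]
push(30): heap contents = [30, 44, 90]

Answer: 75 67 14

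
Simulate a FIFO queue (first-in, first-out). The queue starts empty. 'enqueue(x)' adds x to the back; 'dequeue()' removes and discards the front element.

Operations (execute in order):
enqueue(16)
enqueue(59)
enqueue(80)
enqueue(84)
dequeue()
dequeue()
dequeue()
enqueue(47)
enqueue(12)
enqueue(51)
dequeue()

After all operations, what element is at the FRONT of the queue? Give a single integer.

Answer: 47

Derivation:
enqueue(16): queue = [16]
enqueue(59): queue = [16, 59]
enqueue(80): queue = [16, 59, 80]
enqueue(84): queue = [16, 59, 80, 84]
dequeue(): queue = [59, 80, 84]
dequeue(): queue = [80, 84]
dequeue(): queue = [84]
enqueue(47): queue = [84, 47]
enqueue(12): queue = [84, 47, 12]
enqueue(51): queue = [84, 47, 12, 51]
dequeue(): queue = [47, 12, 51]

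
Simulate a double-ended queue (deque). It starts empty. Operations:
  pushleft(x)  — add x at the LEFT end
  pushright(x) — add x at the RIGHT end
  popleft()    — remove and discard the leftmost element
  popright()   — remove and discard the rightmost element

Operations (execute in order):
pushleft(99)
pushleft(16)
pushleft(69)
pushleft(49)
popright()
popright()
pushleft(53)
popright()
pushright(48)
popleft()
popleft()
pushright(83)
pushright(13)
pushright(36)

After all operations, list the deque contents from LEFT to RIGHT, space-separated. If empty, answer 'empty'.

Answer: 48 83 13 36

Derivation:
pushleft(99): [99]
pushleft(16): [16, 99]
pushleft(69): [69, 16, 99]
pushleft(49): [49, 69, 16, 99]
popright(): [49, 69, 16]
popright(): [49, 69]
pushleft(53): [53, 49, 69]
popright(): [53, 49]
pushright(48): [53, 49, 48]
popleft(): [49, 48]
popleft(): [48]
pushright(83): [48, 83]
pushright(13): [48, 83, 13]
pushright(36): [48, 83, 13, 36]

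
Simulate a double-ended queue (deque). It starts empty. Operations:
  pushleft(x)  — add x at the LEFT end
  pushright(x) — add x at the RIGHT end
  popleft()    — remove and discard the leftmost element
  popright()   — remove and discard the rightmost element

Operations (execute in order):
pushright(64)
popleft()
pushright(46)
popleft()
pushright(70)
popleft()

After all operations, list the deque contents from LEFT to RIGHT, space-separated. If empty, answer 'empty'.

Answer: empty

Derivation:
pushright(64): [64]
popleft(): []
pushright(46): [46]
popleft(): []
pushright(70): [70]
popleft(): []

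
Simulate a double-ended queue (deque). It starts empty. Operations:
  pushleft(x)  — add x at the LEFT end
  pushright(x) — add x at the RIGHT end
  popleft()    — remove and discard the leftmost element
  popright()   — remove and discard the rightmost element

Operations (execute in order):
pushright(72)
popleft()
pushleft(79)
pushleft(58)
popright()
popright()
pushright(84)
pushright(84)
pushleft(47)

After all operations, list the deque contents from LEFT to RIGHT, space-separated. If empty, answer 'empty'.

Answer: 47 84 84

Derivation:
pushright(72): [72]
popleft(): []
pushleft(79): [79]
pushleft(58): [58, 79]
popright(): [58]
popright(): []
pushright(84): [84]
pushright(84): [84, 84]
pushleft(47): [47, 84, 84]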